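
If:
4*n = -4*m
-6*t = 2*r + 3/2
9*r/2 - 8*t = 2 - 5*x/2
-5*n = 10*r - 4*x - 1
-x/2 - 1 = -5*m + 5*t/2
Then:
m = 347/7120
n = -347/7120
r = 165/2848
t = -767/2848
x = -473/2848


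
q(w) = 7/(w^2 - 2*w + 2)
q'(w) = 7*(2 - 2*w)/(w^2 - 2*w + 2)^2 = 14*(1 - w)/(w^2 - 2*w + 2)^2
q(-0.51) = 2.13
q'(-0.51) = 1.96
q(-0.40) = 2.36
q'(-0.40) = 2.24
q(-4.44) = 0.23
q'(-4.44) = 0.08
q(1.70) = 4.70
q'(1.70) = -4.41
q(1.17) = 6.80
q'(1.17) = -2.25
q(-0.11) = 3.14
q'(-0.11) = 3.12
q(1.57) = 5.28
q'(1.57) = -4.55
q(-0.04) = 3.36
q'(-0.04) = 3.36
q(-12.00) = 0.04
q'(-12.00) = 0.01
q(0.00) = 3.50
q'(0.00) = 3.50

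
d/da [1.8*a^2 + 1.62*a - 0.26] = 3.6*a + 1.62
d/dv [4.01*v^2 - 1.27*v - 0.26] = 8.02*v - 1.27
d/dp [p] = 1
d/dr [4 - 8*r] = -8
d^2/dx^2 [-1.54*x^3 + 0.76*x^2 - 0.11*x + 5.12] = 1.52 - 9.24*x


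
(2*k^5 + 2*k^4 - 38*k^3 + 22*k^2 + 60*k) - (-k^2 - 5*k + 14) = 2*k^5 + 2*k^4 - 38*k^3 + 23*k^2 + 65*k - 14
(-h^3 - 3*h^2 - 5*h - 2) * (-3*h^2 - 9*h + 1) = 3*h^5 + 18*h^4 + 41*h^3 + 48*h^2 + 13*h - 2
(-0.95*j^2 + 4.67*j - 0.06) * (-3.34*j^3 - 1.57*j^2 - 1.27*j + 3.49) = 3.173*j^5 - 14.1063*j^4 - 5.925*j^3 - 9.1522*j^2 + 16.3745*j - 0.2094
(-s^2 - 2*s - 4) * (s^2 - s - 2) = -s^4 - s^3 + 8*s + 8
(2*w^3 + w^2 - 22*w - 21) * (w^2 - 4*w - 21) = 2*w^5 - 7*w^4 - 68*w^3 + 46*w^2 + 546*w + 441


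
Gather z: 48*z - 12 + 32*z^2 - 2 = 32*z^2 + 48*z - 14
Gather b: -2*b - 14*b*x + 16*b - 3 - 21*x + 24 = b*(14 - 14*x) - 21*x + 21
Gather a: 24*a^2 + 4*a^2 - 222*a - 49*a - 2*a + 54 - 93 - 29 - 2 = 28*a^2 - 273*a - 70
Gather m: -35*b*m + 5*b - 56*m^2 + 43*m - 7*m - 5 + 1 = 5*b - 56*m^2 + m*(36 - 35*b) - 4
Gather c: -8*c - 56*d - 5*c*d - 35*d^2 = c*(-5*d - 8) - 35*d^2 - 56*d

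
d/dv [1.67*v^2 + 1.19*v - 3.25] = 3.34*v + 1.19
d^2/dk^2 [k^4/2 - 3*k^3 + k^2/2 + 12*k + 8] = 6*k^2 - 18*k + 1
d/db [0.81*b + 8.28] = 0.810000000000000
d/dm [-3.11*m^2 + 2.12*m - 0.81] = 2.12 - 6.22*m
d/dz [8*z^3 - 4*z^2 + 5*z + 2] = 24*z^2 - 8*z + 5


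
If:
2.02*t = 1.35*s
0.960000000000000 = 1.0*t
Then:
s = 1.44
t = 0.96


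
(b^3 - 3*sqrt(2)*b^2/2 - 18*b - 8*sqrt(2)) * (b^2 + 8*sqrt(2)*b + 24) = b^5 + 13*sqrt(2)*b^4/2 - 18*b^3 - 188*sqrt(2)*b^2 - 560*b - 192*sqrt(2)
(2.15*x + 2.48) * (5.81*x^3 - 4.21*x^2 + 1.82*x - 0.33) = 12.4915*x^4 + 5.3573*x^3 - 6.5278*x^2 + 3.8041*x - 0.8184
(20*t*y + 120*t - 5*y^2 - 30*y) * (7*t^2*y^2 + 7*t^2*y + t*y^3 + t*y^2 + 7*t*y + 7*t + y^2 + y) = 140*t^3*y^3 + 980*t^3*y^2 + 840*t^3*y - 15*t^2*y^4 - 105*t^2*y^3 + 50*t^2*y^2 + 980*t^2*y + 840*t^2 - 5*t*y^5 - 35*t*y^4 - 45*t*y^3 - 105*t*y^2 - 90*t*y - 5*y^4 - 35*y^3 - 30*y^2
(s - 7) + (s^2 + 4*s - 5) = s^2 + 5*s - 12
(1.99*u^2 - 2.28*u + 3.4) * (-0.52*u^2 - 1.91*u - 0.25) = -1.0348*u^4 - 2.6153*u^3 + 2.0893*u^2 - 5.924*u - 0.85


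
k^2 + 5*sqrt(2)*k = k*(k + 5*sqrt(2))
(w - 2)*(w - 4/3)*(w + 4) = w^3 + 2*w^2/3 - 32*w/3 + 32/3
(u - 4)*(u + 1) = u^2 - 3*u - 4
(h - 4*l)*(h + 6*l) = h^2 + 2*h*l - 24*l^2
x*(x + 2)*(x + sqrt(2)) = x^3 + sqrt(2)*x^2 + 2*x^2 + 2*sqrt(2)*x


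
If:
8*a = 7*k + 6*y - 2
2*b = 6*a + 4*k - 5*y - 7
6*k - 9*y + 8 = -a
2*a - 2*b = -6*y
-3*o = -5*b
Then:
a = 1561/55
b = 4276/55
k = 1024/55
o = 4276/33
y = 181/11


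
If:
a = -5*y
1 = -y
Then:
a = 5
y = -1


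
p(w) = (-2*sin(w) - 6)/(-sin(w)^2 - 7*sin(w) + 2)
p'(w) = (2*sin(w)*cos(w) + 7*cos(w))*(-2*sin(w) - 6)/(-sin(w)^2 - 7*sin(w) + 2)^2 - 2*cos(w)/(-sin(w)^2 - 7*sin(w) + 2) = 2*(-6*sin(w) + cos(w)^2 - 24)*cos(w)/(sin(w)^2 + 7*sin(w) - 2)^2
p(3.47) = -1.29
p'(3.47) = 2.32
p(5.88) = -1.14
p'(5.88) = -1.81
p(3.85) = -0.77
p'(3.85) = 0.79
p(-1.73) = -0.51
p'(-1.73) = 0.09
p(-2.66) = -1.01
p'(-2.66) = 1.43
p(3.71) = -0.90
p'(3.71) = 1.13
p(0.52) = 4.05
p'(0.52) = -15.30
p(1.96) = 1.47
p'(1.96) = 0.78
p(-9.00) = -1.10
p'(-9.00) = 1.70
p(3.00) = -6.33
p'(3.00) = 48.00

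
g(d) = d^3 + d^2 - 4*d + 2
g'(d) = 3*d^2 + 2*d - 4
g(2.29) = 10.09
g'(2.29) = 16.31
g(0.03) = 1.88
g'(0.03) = -3.94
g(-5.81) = -137.13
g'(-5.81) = 85.65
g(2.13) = 7.68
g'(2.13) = 13.87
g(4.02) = 67.05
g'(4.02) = 52.52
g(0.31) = 0.89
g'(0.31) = -3.09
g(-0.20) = 2.83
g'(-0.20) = -4.28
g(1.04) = 0.05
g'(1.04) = 1.32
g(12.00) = 1826.00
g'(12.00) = 452.00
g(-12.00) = -1534.00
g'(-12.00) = 404.00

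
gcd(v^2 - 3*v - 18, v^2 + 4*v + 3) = v + 3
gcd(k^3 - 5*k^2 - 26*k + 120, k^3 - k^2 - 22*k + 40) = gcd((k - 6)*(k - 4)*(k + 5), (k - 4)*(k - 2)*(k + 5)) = k^2 + k - 20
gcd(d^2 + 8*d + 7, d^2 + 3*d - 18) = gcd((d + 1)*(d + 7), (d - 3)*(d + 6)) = 1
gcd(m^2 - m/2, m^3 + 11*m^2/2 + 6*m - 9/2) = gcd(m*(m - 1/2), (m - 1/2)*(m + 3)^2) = m - 1/2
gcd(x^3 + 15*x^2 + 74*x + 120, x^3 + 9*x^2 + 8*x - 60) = x^2 + 11*x + 30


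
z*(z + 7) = z^2 + 7*z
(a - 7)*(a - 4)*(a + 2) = a^3 - 9*a^2 + 6*a + 56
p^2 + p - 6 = (p - 2)*(p + 3)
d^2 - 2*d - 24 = (d - 6)*(d + 4)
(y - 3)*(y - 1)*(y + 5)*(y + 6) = y^4 + 7*y^3 - 11*y^2 - 87*y + 90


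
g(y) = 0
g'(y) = 0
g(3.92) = 0.00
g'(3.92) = 0.00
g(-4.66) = 0.00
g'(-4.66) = 0.00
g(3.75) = 0.00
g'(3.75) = 0.00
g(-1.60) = 0.00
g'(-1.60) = 0.00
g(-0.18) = 0.00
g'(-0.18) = 0.00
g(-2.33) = 0.00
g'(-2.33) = 0.00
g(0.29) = 0.00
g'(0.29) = 0.00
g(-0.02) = 0.00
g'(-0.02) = 0.00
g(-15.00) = 0.00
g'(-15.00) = 0.00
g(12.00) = 0.00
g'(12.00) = 0.00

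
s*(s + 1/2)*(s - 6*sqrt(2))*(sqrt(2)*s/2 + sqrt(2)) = sqrt(2)*s^4/2 - 6*s^3 + 5*sqrt(2)*s^3/4 - 15*s^2 + sqrt(2)*s^2/2 - 6*s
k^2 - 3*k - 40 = (k - 8)*(k + 5)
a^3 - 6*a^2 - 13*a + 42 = (a - 7)*(a - 2)*(a + 3)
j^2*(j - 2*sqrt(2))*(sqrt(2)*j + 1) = sqrt(2)*j^4 - 3*j^3 - 2*sqrt(2)*j^2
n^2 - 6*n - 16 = (n - 8)*(n + 2)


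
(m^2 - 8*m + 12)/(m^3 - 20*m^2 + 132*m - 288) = (m - 2)/(m^2 - 14*m + 48)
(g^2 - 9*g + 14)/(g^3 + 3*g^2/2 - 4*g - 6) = 2*(g - 7)/(2*g^2 + 7*g + 6)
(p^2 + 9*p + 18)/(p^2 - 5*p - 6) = (p^2 + 9*p + 18)/(p^2 - 5*p - 6)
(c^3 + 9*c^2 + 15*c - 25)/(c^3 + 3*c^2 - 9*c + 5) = (c + 5)/(c - 1)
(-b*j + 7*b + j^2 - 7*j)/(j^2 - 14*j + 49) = (-b + j)/(j - 7)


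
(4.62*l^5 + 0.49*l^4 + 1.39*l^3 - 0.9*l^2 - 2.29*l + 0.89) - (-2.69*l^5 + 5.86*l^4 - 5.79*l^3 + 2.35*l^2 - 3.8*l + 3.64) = 7.31*l^5 - 5.37*l^4 + 7.18*l^3 - 3.25*l^2 + 1.51*l - 2.75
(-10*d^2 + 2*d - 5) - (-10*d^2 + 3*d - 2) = -d - 3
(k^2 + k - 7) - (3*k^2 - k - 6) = -2*k^2 + 2*k - 1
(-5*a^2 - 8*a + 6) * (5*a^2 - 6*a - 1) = -25*a^4 - 10*a^3 + 83*a^2 - 28*a - 6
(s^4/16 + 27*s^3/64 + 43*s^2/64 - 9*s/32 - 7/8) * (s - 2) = s^5/16 + 19*s^4/64 - 11*s^3/64 - 13*s^2/8 - 5*s/16 + 7/4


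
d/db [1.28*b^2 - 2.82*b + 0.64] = 2.56*b - 2.82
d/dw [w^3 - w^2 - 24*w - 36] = 3*w^2 - 2*w - 24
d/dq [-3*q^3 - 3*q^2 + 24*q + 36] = -9*q^2 - 6*q + 24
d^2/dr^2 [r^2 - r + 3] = 2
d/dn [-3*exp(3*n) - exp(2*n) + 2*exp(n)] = (-9*exp(2*n) - 2*exp(n) + 2)*exp(n)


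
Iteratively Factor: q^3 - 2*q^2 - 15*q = (q)*(q^2 - 2*q - 15) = q*(q + 3)*(q - 5)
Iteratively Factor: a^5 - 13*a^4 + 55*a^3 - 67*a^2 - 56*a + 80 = (a + 1)*(a^4 - 14*a^3 + 69*a^2 - 136*a + 80) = (a - 4)*(a + 1)*(a^3 - 10*a^2 + 29*a - 20) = (a - 4)*(a - 1)*(a + 1)*(a^2 - 9*a + 20) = (a - 5)*(a - 4)*(a - 1)*(a + 1)*(a - 4)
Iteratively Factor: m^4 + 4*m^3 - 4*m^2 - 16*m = (m)*(m^3 + 4*m^2 - 4*m - 16) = m*(m + 2)*(m^2 + 2*m - 8) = m*(m + 2)*(m + 4)*(m - 2)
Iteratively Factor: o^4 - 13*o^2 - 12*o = (o)*(o^3 - 13*o - 12) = o*(o - 4)*(o^2 + 4*o + 3) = o*(o - 4)*(o + 1)*(o + 3)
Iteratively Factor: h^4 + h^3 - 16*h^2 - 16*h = (h + 1)*(h^3 - 16*h) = (h - 4)*(h + 1)*(h^2 + 4*h) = h*(h - 4)*(h + 1)*(h + 4)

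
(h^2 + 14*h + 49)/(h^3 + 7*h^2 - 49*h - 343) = 1/(h - 7)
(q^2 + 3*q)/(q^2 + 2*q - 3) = q/(q - 1)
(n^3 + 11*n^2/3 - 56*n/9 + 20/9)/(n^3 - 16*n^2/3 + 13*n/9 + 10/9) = (3*n^2 + 13*n - 10)/(3*n^2 - 14*n - 5)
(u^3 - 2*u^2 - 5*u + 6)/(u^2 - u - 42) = (-u^3 + 2*u^2 + 5*u - 6)/(-u^2 + u + 42)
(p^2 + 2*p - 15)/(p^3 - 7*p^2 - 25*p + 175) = (p - 3)/(p^2 - 12*p + 35)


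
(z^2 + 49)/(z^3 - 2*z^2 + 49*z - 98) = 1/(z - 2)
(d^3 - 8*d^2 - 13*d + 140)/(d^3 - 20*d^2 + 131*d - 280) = (d + 4)/(d - 8)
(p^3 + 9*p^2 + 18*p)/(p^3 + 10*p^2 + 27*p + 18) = p/(p + 1)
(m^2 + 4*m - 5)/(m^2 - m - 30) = (m - 1)/(m - 6)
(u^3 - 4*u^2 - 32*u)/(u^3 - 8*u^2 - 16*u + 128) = u/(u - 4)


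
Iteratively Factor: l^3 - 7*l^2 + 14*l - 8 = (l - 4)*(l^2 - 3*l + 2) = (l - 4)*(l - 2)*(l - 1)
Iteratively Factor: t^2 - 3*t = (t)*(t - 3)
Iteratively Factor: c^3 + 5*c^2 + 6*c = (c + 2)*(c^2 + 3*c) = c*(c + 2)*(c + 3)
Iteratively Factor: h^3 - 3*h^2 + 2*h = (h - 2)*(h^2 - h) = (h - 2)*(h - 1)*(h)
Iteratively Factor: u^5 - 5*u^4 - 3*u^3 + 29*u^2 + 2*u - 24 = (u + 2)*(u^4 - 7*u^3 + 11*u^2 + 7*u - 12) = (u - 4)*(u + 2)*(u^3 - 3*u^2 - u + 3) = (u - 4)*(u - 3)*(u + 2)*(u^2 - 1) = (u - 4)*(u - 3)*(u + 1)*(u + 2)*(u - 1)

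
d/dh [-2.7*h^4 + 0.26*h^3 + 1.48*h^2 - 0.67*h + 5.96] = -10.8*h^3 + 0.78*h^2 + 2.96*h - 0.67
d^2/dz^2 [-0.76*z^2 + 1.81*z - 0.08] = -1.52000000000000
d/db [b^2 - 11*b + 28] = 2*b - 11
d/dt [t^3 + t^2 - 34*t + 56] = 3*t^2 + 2*t - 34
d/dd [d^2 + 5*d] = 2*d + 5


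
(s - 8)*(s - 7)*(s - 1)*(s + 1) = s^4 - 15*s^3 + 55*s^2 + 15*s - 56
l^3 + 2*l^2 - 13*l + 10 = (l - 2)*(l - 1)*(l + 5)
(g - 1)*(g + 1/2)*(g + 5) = g^3 + 9*g^2/2 - 3*g - 5/2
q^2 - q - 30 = (q - 6)*(q + 5)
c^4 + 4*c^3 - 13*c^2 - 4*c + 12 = (c - 2)*(c - 1)*(c + 1)*(c + 6)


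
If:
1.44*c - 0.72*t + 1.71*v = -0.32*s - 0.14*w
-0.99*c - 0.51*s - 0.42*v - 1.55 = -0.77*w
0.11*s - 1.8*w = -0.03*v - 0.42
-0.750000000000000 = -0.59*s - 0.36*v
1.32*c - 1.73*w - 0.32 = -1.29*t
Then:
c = -2.41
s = -0.83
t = 3.04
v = 3.45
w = 0.24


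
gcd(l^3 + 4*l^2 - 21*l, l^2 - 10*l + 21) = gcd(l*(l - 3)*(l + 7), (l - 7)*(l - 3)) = l - 3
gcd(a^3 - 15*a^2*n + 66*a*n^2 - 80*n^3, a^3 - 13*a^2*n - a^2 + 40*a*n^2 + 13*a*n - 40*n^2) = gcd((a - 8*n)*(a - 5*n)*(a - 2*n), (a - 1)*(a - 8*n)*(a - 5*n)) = a^2 - 13*a*n + 40*n^2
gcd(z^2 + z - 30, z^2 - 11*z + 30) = z - 5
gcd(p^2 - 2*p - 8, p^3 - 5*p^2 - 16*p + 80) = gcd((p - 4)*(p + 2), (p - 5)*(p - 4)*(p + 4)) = p - 4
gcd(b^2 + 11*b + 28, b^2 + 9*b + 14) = b + 7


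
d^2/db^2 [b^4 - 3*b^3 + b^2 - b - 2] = 12*b^2 - 18*b + 2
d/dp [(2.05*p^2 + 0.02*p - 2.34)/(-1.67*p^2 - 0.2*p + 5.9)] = (-0.3766*p^2 + 16.3744*p - 0.35)/(2.7889*p^4 + 0.668*p^3 - 19.666*p^2 - 2.36*p + 34.81)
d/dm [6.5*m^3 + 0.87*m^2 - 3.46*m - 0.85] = 19.5*m^2 + 1.74*m - 3.46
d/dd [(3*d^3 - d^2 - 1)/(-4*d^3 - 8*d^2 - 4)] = d*(-7*d^3 - 12*d - 2)/(4*(d^6 + 4*d^5 + 4*d^4 + 2*d^3 + 4*d^2 + 1))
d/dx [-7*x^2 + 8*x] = 8 - 14*x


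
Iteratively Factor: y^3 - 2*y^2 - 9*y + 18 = (y - 2)*(y^2 - 9) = (y - 2)*(y + 3)*(y - 3)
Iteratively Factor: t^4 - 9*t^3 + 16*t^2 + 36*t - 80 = (t - 4)*(t^3 - 5*t^2 - 4*t + 20) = (t - 5)*(t - 4)*(t^2 - 4) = (t - 5)*(t - 4)*(t + 2)*(t - 2)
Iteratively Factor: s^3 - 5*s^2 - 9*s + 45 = (s - 5)*(s^2 - 9) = (s - 5)*(s + 3)*(s - 3)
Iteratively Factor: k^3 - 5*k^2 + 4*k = (k - 1)*(k^2 - 4*k) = (k - 4)*(k - 1)*(k)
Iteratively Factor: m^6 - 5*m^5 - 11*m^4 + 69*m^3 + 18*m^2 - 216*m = (m - 4)*(m^5 - m^4 - 15*m^3 + 9*m^2 + 54*m) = (m - 4)*(m - 3)*(m^4 + 2*m^3 - 9*m^2 - 18*m) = (m - 4)*(m - 3)^2*(m^3 + 5*m^2 + 6*m) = (m - 4)*(m - 3)^2*(m + 2)*(m^2 + 3*m) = (m - 4)*(m - 3)^2*(m + 2)*(m + 3)*(m)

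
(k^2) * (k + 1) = k^3 + k^2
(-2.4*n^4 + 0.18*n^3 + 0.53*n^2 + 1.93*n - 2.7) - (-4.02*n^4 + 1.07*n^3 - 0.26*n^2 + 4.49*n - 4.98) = 1.62*n^4 - 0.89*n^3 + 0.79*n^2 - 2.56*n + 2.28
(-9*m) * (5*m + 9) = -45*m^2 - 81*m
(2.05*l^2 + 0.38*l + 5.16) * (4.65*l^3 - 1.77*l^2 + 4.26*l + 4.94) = 9.5325*l^5 - 1.8615*l^4 + 32.0544*l^3 + 2.6126*l^2 + 23.8588*l + 25.4904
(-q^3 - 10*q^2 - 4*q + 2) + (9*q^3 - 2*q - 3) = 8*q^3 - 10*q^2 - 6*q - 1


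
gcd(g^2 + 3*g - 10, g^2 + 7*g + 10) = g + 5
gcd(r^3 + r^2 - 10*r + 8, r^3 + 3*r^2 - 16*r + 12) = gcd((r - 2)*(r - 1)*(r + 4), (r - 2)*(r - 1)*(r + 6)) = r^2 - 3*r + 2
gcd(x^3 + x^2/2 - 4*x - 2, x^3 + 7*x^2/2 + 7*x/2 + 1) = x^2 + 5*x/2 + 1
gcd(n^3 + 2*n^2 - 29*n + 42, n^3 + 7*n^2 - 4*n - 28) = n^2 + 5*n - 14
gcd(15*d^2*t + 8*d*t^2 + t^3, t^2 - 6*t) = t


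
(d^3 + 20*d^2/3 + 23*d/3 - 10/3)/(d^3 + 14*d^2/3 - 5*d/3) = (d + 2)/d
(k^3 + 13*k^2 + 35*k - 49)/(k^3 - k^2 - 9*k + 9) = (k^2 + 14*k + 49)/(k^2 - 9)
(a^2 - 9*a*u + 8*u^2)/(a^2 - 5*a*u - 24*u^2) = (a - u)/(a + 3*u)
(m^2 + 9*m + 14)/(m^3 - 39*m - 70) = (m + 7)/(m^2 - 2*m - 35)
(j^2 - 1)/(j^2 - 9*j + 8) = (j + 1)/(j - 8)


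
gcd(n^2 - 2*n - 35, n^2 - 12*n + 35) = n - 7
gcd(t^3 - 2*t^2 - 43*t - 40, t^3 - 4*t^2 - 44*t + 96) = t - 8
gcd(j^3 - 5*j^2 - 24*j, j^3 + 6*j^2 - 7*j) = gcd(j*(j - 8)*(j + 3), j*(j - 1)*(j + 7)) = j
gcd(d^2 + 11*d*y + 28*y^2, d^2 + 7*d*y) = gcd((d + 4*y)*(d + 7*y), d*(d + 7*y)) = d + 7*y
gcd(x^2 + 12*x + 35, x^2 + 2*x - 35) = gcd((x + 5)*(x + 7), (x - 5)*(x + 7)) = x + 7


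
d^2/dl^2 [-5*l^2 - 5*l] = -10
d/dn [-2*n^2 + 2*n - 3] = 2 - 4*n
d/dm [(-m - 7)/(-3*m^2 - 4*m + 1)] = (3*m^2 + 4*m - 2*(m + 7)*(3*m + 2) - 1)/(3*m^2 + 4*m - 1)^2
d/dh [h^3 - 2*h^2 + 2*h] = 3*h^2 - 4*h + 2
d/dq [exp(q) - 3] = exp(q)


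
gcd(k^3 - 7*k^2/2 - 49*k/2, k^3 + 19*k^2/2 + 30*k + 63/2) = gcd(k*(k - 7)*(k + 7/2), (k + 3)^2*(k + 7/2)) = k + 7/2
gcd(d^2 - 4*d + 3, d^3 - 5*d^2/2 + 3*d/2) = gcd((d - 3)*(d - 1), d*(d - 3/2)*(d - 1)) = d - 1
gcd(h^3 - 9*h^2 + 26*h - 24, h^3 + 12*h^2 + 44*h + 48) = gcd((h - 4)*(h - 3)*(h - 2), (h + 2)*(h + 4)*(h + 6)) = 1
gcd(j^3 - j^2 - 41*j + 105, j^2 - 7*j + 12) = j - 3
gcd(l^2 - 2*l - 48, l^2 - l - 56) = l - 8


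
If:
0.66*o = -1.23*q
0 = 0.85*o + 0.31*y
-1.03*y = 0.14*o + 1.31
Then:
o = 0.49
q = -0.26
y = -1.34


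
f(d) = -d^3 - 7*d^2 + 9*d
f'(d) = -3*d^2 - 14*d + 9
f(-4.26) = -88.06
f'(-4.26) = 14.20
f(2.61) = -41.97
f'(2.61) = -47.98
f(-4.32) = -88.90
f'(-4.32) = 13.49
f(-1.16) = -18.30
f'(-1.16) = 21.20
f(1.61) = -7.83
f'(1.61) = -21.32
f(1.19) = -0.89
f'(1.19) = -11.91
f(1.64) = -8.48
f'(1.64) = -22.03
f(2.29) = -28.11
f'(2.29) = -38.79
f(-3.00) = -63.00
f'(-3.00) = 24.00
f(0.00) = 0.00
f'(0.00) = 9.00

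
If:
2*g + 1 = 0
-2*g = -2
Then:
No Solution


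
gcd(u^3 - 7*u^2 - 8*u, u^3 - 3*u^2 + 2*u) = u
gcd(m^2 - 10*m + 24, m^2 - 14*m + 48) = m - 6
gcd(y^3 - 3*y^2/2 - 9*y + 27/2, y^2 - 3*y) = y - 3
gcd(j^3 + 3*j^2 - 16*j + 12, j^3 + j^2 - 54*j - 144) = j + 6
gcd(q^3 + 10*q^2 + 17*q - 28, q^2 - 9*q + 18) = 1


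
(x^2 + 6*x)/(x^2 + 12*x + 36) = x/(x + 6)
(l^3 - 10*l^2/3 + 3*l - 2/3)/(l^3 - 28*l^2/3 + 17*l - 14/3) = (l - 1)/(l - 7)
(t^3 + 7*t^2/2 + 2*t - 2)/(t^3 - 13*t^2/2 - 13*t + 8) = (t + 2)/(t - 8)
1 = 1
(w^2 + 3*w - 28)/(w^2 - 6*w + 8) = (w + 7)/(w - 2)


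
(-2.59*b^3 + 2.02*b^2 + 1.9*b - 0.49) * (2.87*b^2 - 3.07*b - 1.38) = -7.4333*b^5 + 13.7487*b^4 + 2.8258*b^3 - 10.0269*b^2 - 1.1177*b + 0.6762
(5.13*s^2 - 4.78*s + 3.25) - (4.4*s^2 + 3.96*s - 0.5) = 0.73*s^2 - 8.74*s + 3.75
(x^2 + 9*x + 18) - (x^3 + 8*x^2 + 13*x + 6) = -x^3 - 7*x^2 - 4*x + 12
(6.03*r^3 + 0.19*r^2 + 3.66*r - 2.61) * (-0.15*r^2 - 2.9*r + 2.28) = -0.9045*r^5 - 17.5155*r^4 + 12.6484*r^3 - 9.7893*r^2 + 15.9138*r - 5.9508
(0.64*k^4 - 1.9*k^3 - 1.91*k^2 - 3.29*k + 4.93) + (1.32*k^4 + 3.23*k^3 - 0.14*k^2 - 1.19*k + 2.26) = 1.96*k^4 + 1.33*k^3 - 2.05*k^2 - 4.48*k + 7.19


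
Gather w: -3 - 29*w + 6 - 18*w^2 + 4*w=-18*w^2 - 25*w + 3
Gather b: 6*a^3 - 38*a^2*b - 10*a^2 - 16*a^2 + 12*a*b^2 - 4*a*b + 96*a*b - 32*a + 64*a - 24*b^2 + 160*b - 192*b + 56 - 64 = 6*a^3 - 26*a^2 + 32*a + b^2*(12*a - 24) + b*(-38*a^2 + 92*a - 32) - 8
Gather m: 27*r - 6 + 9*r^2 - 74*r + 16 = 9*r^2 - 47*r + 10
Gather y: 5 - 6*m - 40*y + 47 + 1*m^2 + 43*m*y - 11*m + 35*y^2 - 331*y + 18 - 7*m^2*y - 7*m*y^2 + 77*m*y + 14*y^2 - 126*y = m^2 - 17*m + y^2*(49 - 7*m) + y*(-7*m^2 + 120*m - 497) + 70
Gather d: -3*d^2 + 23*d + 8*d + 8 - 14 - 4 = -3*d^2 + 31*d - 10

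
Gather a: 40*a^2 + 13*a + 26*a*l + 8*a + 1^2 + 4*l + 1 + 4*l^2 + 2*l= 40*a^2 + a*(26*l + 21) + 4*l^2 + 6*l + 2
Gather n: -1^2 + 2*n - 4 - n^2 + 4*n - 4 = -n^2 + 6*n - 9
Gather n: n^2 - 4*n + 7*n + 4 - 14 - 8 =n^2 + 3*n - 18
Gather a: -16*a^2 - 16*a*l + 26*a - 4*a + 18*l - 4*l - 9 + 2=-16*a^2 + a*(22 - 16*l) + 14*l - 7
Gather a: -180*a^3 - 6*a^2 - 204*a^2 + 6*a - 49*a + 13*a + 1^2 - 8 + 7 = -180*a^3 - 210*a^2 - 30*a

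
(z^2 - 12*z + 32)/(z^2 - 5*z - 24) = (z - 4)/(z + 3)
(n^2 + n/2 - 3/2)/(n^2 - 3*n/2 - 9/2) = (n - 1)/(n - 3)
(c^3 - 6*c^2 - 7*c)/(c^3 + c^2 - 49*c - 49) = c/(c + 7)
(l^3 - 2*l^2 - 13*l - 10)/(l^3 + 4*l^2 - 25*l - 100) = (l^2 + 3*l + 2)/(l^2 + 9*l + 20)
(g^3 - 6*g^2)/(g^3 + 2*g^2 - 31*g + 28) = g^2*(g - 6)/(g^3 + 2*g^2 - 31*g + 28)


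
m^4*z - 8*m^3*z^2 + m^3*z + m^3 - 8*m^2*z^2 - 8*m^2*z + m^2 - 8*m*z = m*(m + 1)*(m - 8*z)*(m*z + 1)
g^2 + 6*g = g*(g + 6)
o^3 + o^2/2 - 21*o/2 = o*(o - 3)*(o + 7/2)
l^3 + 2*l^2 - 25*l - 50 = (l - 5)*(l + 2)*(l + 5)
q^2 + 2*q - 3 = (q - 1)*(q + 3)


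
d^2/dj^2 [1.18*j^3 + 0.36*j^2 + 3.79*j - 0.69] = 7.08*j + 0.72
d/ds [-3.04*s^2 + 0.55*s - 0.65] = 0.55 - 6.08*s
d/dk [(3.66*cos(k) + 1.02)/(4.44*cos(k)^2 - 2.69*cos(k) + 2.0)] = (16.2504*cos(k)^2 + 9.0576*cos(k) - 10.0638)*sin(k)/(19.7136*cos(k)^4 - 23.8872*cos(k)^3 + 24.9961*cos(k)^2 - 10.76*cos(k) + 4.0)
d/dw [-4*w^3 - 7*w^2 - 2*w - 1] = -12*w^2 - 14*w - 2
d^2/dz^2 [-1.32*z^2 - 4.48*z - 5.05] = -2.64000000000000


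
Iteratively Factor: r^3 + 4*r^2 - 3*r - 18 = (r - 2)*(r^2 + 6*r + 9) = (r - 2)*(r + 3)*(r + 3)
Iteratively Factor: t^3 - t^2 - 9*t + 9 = (t + 3)*(t^2 - 4*t + 3) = (t - 3)*(t + 3)*(t - 1)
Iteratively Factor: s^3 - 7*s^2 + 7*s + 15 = (s + 1)*(s^2 - 8*s + 15) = (s - 5)*(s + 1)*(s - 3)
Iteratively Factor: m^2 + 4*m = (m)*(m + 4)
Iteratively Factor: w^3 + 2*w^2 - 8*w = (w + 4)*(w^2 - 2*w) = (w - 2)*(w + 4)*(w)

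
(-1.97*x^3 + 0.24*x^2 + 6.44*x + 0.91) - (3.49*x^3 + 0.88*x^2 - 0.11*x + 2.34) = -5.46*x^3 - 0.64*x^2 + 6.55*x - 1.43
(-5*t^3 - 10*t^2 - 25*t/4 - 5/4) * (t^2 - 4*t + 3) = -5*t^5 + 10*t^4 + 75*t^3/4 - 25*t^2/4 - 55*t/4 - 15/4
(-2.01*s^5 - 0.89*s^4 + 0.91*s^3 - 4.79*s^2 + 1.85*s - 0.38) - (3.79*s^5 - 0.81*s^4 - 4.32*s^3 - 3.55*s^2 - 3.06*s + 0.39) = -5.8*s^5 - 0.08*s^4 + 5.23*s^3 - 1.24*s^2 + 4.91*s - 0.77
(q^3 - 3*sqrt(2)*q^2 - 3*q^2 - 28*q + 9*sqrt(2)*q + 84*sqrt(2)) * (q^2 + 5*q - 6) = q^5 - 3*sqrt(2)*q^4 + 2*q^4 - 49*q^3 - 6*sqrt(2)*q^3 - 122*q^2 + 147*sqrt(2)*q^2 + 168*q + 366*sqrt(2)*q - 504*sqrt(2)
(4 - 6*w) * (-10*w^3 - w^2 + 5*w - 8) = 60*w^4 - 34*w^3 - 34*w^2 + 68*w - 32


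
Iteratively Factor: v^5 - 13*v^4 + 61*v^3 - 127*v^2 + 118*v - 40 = (v - 4)*(v^4 - 9*v^3 + 25*v^2 - 27*v + 10) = (v - 4)*(v - 1)*(v^3 - 8*v^2 + 17*v - 10) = (v - 4)*(v - 1)^2*(v^2 - 7*v + 10) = (v - 4)*(v - 2)*(v - 1)^2*(v - 5)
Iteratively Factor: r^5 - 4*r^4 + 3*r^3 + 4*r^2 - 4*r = (r + 1)*(r^4 - 5*r^3 + 8*r^2 - 4*r) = (r - 2)*(r + 1)*(r^3 - 3*r^2 + 2*r) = (r - 2)^2*(r + 1)*(r^2 - r) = r*(r - 2)^2*(r + 1)*(r - 1)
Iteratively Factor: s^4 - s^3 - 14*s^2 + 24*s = (s - 2)*(s^3 + s^2 - 12*s) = s*(s - 2)*(s^2 + s - 12) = s*(s - 2)*(s + 4)*(s - 3)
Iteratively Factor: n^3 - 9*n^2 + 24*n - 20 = (n - 2)*(n^2 - 7*n + 10) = (n - 5)*(n - 2)*(n - 2)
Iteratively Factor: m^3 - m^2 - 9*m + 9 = (m - 1)*(m^2 - 9) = (m - 1)*(m + 3)*(m - 3)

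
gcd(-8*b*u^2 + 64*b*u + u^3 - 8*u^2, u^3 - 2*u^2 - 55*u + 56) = u - 8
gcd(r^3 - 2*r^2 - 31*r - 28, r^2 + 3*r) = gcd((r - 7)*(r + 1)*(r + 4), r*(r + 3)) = 1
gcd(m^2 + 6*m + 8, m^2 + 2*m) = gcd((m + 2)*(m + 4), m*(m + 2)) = m + 2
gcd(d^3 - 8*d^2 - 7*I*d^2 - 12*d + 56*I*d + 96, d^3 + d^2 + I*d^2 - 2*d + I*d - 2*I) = 1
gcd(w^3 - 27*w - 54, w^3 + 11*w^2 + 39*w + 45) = w^2 + 6*w + 9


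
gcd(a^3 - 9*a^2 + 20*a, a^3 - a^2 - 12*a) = a^2 - 4*a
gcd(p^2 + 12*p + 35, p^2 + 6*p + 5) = p + 5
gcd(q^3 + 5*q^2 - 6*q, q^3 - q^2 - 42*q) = q^2 + 6*q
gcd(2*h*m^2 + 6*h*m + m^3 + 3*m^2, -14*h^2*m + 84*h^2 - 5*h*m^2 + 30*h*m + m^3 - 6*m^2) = 2*h + m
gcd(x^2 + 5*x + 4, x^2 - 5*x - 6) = x + 1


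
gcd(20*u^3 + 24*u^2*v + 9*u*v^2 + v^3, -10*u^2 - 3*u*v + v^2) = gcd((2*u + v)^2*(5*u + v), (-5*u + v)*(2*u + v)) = 2*u + v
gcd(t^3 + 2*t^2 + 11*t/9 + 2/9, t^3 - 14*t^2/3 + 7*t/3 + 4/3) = t + 1/3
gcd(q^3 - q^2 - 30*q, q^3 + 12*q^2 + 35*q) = q^2 + 5*q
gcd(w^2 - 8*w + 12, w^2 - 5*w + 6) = w - 2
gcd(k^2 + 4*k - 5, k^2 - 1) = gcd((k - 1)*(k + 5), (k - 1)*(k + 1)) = k - 1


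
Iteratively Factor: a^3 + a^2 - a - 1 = (a + 1)*(a^2 - 1) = (a + 1)^2*(a - 1)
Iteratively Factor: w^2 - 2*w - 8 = (w + 2)*(w - 4)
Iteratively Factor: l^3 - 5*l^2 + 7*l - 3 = (l - 3)*(l^2 - 2*l + 1) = (l - 3)*(l - 1)*(l - 1)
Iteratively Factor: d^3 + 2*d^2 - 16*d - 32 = (d + 2)*(d^2 - 16) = (d + 2)*(d + 4)*(d - 4)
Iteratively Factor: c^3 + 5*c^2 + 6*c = (c + 3)*(c^2 + 2*c) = c*(c + 3)*(c + 2)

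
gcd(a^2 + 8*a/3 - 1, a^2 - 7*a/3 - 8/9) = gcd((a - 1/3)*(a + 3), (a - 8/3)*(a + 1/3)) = 1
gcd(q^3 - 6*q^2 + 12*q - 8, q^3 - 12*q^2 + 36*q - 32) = q^2 - 4*q + 4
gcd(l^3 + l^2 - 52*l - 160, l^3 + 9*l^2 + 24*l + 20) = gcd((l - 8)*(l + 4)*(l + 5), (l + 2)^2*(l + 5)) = l + 5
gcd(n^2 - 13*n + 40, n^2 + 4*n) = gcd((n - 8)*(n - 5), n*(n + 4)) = 1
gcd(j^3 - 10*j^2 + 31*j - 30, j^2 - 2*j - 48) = 1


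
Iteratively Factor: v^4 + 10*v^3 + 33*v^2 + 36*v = (v + 3)*(v^3 + 7*v^2 + 12*v) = v*(v + 3)*(v^2 + 7*v + 12) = v*(v + 3)*(v + 4)*(v + 3)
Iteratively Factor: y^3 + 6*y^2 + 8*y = (y)*(y^2 + 6*y + 8) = y*(y + 4)*(y + 2)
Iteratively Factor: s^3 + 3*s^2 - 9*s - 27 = (s + 3)*(s^2 - 9) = (s + 3)^2*(s - 3)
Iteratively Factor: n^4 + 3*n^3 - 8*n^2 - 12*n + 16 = (n - 2)*(n^3 + 5*n^2 + 2*n - 8) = (n - 2)*(n + 2)*(n^2 + 3*n - 4) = (n - 2)*(n + 2)*(n + 4)*(n - 1)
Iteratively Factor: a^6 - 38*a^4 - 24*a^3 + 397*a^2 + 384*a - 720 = (a - 5)*(a^5 + 5*a^4 - 13*a^3 - 89*a^2 - 48*a + 144) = (a - 5)*(a + 4)*(a^4 + a^3 - 17*a^2 - 21*a + 36) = (a - 5)*(a - 4)*(a + 4)*(a^3 + 5*a^2 + 3*a - 9) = (a - 5)*(a - 4)*(a + 3)*(a + 4)*(a^2 + 2*a - 3) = (a - 5)*(a - 4)*(a + 3)^2*(a + 4)*(a - 1)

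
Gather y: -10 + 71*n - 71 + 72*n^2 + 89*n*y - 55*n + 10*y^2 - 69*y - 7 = 72*n^2 + 16*n + 10*y^2 + y*(89*n - 69) - 88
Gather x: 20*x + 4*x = 24*x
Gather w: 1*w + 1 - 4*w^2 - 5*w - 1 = -4*w^2 - 4*w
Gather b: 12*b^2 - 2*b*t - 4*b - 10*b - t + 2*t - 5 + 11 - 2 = 12*b^2 + b*(-2*t - 14) + t + 4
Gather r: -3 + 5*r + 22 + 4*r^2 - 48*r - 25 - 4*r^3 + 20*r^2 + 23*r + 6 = -4*r^3 + 24*r^2 - 20*r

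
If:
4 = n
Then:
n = 4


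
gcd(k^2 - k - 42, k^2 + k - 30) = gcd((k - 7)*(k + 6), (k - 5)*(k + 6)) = k + 6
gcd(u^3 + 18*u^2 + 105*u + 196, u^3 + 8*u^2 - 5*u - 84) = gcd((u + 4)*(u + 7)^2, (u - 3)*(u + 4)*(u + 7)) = u^2 + 11*u + 28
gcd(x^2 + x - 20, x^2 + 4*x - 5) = x + 5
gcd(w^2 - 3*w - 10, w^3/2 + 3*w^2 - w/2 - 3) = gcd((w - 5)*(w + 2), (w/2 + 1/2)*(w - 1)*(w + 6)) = 1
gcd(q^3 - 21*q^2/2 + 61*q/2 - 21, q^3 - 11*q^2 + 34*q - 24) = q^2 - 7*q + 6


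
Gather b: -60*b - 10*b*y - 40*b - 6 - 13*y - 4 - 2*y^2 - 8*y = b*(-10*y - 100) - 2*y^2 - 21*y - 10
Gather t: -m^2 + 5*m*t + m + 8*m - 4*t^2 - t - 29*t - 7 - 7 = -m^2 + 9*m - 4*t^2 + t*(5*m - 30) - 14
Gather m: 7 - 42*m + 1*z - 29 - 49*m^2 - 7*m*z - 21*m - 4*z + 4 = -49*m^2 + m*(-7*z - 63) - 3*z - 18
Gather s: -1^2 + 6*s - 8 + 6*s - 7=12*s - 16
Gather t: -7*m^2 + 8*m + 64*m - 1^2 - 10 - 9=-7*m^2 + 72*m - 20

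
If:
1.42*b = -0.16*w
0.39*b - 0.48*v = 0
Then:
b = -0.112676056338028*w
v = -0.0915492957746479*w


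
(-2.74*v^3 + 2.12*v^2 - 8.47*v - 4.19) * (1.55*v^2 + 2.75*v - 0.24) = -4.247*v^5 - 4.249*v^4 - 6.6409*v^3 - 30.2958*v^2 - 9.4897*v + 1.0056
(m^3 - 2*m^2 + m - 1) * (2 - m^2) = -m^5 + 2*m^4 + m^3 - 3*m^2 + 2*m - 2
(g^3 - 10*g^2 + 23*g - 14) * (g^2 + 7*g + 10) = g^5 - 3*g^4 - 37*g^3 + 47*g^2 + 132*g - 140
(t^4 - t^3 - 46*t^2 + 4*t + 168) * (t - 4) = t^5 - 5*t^4 - 42*t^3 + 188*t^2 + 152*t - 672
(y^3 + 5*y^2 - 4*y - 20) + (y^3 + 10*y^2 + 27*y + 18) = 2*y^3 + 15*y^2 + 23*y - 2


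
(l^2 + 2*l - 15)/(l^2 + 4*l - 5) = (l - 3)/(l - 1)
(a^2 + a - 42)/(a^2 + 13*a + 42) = (a - 6)/(a + 6)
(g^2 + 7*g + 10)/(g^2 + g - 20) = (g + 2)/(g - 4)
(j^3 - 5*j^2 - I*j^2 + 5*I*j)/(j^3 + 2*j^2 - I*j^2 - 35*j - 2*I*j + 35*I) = j/(j + 7)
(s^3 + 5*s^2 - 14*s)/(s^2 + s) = (s^2 + 5*s - 14)/(s + 1)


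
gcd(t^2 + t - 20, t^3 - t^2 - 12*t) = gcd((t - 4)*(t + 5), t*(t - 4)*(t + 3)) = t - 4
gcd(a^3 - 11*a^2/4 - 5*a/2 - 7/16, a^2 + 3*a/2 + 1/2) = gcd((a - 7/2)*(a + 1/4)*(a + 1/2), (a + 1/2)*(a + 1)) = a + 1/2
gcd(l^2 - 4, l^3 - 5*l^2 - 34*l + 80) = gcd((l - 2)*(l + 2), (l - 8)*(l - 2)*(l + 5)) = l - 2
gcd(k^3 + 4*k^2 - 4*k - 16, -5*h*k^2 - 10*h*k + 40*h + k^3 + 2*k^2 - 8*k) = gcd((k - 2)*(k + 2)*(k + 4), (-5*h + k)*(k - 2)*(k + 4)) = k^2 + 2*k - 8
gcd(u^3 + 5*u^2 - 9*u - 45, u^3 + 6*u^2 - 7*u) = 1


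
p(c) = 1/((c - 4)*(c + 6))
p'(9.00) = 0.00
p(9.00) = 0.01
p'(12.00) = 0.00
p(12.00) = 0.01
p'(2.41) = -0.04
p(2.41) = -0.07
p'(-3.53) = 0.01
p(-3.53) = -0.05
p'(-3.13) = 0.01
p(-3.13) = -0.05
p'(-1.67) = 0.00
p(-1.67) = -0.04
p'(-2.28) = 0.00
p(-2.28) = -0.04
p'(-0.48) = -0.00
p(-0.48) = -0.04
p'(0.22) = -0.00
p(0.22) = -0.04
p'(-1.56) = 0.00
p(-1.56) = -0.04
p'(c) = -1/((c - 4)*(c + 6)^2) - 1/((c - 4)^2*(c + 6)) = 2*(-c - 1)/(c^4 + 4*c^3 - 44*c^2 - 96*c + 576)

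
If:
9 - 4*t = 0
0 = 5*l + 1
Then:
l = -1/5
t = 9/4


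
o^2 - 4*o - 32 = (o - 8)*(o + 4)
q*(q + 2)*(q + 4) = q^3 + 6*q^2 + 8*q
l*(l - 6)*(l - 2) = l^3 - 8*l^2 + 12*l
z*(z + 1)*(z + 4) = z^3 + 5*z^2 + 4*z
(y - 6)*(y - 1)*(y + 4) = y^3 - 3*y^2 - 22*y + 24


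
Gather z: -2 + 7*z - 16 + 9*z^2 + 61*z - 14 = 9*z^2 + 68*z - 32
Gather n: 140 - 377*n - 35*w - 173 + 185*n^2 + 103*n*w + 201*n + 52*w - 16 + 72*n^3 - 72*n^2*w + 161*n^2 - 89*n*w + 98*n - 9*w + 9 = 72*n^3 + n^2*(346 - 72*w) + n*(14*w - 78) + 8*w - 40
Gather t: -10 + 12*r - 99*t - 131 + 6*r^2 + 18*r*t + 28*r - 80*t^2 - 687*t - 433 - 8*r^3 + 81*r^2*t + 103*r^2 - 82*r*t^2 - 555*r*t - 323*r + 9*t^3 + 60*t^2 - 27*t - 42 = -8*r^3 + 109*r^2 - 283*r + 9*t^3 + t^2*(-82*r - 20) + t*(81*r^2 - 537*r - 813) - 616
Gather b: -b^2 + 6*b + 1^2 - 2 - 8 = -b^2 + 6*b - 9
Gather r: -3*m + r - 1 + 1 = -3*m + r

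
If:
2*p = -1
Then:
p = -1/2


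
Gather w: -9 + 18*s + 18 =18*s + 9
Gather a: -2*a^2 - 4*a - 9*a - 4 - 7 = -2*a^2 - 13*a - 11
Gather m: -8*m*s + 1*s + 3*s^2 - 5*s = -8*m*s + 3*s^2 - 4*s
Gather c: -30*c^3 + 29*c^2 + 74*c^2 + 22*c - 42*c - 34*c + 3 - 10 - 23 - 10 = -30*c^3 + 103*c^2 - 54*c - 40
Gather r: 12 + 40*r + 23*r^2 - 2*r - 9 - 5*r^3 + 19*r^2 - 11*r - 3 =-5*r^3 + 42*r^2 + 27*r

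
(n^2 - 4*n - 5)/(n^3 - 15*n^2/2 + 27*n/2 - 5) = 2*(n + 1)/(2*n^2 - 5*n + 2)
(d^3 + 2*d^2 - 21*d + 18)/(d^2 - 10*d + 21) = (d^2 + 5*d - 6)/(d - 7)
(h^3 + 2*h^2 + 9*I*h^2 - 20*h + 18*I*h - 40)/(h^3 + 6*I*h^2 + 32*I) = (h^2 + h*(2 + 5*I) + 10*I)/(h^2 + 2*I*h + 8)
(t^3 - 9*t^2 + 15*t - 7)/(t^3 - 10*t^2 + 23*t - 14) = (t - 1)/(t - 2)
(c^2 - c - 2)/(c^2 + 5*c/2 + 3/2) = 2*(c - 2)/(2*c + 3)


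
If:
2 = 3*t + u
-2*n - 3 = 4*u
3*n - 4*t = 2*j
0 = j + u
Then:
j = 43/16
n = 31/8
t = 25/16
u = -43/16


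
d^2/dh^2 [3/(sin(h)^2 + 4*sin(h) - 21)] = 6*(-2*sin(h)^4 - 6*sin(h)^3 - 47*sin(h)^2 - 30*sin(h) + 37)/(sin(h)^2 + 4*sin(h) - 21)^3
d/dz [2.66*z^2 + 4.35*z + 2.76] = 5.32*z + 4.35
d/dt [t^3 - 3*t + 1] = 3*t^2 - 3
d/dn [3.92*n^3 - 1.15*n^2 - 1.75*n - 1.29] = 11.76*n^2 - 2.3*n - 1.75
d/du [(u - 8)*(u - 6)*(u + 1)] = 3*u^2 - 26*u + 34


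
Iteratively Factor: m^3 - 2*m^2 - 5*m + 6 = (m - 3)*(m^2 + m - 2) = (m - 3)*(m + 2)*(m - 1)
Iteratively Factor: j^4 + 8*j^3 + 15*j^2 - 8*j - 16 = (j + 4)*(j^3 + 4*j^2 - j - 4) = (j + 1)*(j + 4)*(j^2 + 3*j - 4) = (j - 1)*(j + 1)*(j + 4)*(j + 4)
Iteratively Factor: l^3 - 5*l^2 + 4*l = (l - 4)*(l^2 - l) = l*(l - 4)*(l - 1)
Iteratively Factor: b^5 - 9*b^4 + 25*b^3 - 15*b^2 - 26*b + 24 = (b - 3)*(b^4 - 6*b^3 + 7*b^2 + 6*b - 8) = (b - 3)*(b - 2)*(b^3 - 4*b^2 - b + 4) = (b - 4)*(b - 3)*(b - 2)*(b^2 - 1) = (b - 4)*(b - 3)*(b - 2)*(b - 1)*(b + 1)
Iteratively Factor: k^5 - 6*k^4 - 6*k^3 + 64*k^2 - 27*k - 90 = (k + 1)*(k^4 - 7*k^3 + k^2 + 63*k - 90) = (k - 2)*(k + 1)*(k^3 - 5*k^2 - 9*k + 45) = (k - 3)*(k - 2)*(k + 1)*(k^2 - 2*k - 15) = (k - 5)*(k - 3)*(k - 2)*(k + 1)*(k + 3)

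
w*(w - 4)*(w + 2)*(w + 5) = w^4 + 3*w^3 - 18*w^2 - 40*w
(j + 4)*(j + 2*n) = j^2 + 2*j*n + 4*j + 8*n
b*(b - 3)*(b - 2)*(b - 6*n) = b^4 - 6*b^3*n - 5*b^3 + 30*b^2*n + 6*b^2 - 36*b*n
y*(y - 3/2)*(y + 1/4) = y^3 - 5*y^2/4 - 3*y/8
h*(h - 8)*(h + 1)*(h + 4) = h^4 - 3*h^3 - 36*h^2 - 32*h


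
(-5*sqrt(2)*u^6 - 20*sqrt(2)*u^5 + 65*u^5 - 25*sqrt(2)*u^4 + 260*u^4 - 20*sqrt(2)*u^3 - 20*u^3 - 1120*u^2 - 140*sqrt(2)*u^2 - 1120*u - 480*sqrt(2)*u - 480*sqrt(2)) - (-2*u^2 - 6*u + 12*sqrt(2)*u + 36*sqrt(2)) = -5*sqrt(2)*u^6 - 20*sqrt(2)*u^5 + 65*u^5 - 25*sqrt(2)*u^4 + 260*u^4 - 20*sqrt(2)*u^3 - 20*u^3 - 1118*u^2 - 140*sqrt(2)*u^2 - 1114*u - 492*sqrt(2)*u - 516*sqrt(2)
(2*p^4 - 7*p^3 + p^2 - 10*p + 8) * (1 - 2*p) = -4*p^5 + 16*p^4 - 9*p^3 + 21*p^2 - 26*p + 8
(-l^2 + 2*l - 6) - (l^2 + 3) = -2*l^2 + 2*l - 9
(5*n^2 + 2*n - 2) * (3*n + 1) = 15*n^3 + 11*n^2 - 4*n - 2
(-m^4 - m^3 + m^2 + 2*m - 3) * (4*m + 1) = -4*m^5 - 5*m^4 + 3*m^3 + 9*m^2 - 10*m - 3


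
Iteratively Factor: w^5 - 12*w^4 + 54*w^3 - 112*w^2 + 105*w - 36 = (w - 3)*(w^4 - 9*w^3 + 27*w^2 - 31*w + 12) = (w - 3)*(w - 1)*(w^3 - 8*w^2 + 19*w - 12) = (w - 3)*(w - 1)^2*(w^2 - 7*w + 12) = (w - 4)*(w - 3)*(w - 1)^2*(w - 3)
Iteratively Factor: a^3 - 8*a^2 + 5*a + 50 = (a - 5)*(a^2 - 3*a - 10) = (a - 5)^2*(a + 2)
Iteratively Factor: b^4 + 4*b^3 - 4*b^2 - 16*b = (b)*(b^3 + 4*b^2 - 4*b - 16) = b*(b - 2)*(b^2 + 6*b + 8) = b*(b - 2)*(b + 2)*(b + 4)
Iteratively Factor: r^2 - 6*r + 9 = (r - 3)*(r - 3)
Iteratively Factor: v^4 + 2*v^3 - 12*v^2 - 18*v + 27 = (v + 3)*(v^3 - v^2 - 9*v + 9) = (v - 1)*(v + 3)*(v^2 - 9) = (v - 3)*(v - 1)*(v + 3)*(v + 3)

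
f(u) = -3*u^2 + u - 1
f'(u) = 1 - 6*u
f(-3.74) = -46.70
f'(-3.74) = 23.44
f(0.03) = -0.97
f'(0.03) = 0.82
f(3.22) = -28.89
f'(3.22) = -18.32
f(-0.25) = -1.44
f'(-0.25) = 2.50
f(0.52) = -1.29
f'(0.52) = -2.12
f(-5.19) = -87.00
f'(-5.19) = 32.14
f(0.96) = -2.80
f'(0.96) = -4.76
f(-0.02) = -1.02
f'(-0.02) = 1.12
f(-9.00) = -253.00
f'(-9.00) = 55.00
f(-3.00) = -31.00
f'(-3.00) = 19.00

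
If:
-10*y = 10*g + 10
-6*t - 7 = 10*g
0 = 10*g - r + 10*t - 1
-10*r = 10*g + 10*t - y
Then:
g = -412/217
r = -2/217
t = 867/434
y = 195/217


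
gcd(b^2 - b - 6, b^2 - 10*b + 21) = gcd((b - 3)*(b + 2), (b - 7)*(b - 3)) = b - 3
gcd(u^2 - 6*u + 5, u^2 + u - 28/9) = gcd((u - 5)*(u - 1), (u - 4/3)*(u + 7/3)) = 1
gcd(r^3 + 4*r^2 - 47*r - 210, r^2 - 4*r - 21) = r - 7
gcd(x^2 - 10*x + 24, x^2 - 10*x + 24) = x^2 - 10*x + 24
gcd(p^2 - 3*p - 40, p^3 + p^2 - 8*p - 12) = 1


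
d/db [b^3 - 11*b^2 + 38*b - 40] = 3*b^2 - 22*b + 38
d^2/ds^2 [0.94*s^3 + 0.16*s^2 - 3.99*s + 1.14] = 5.64*s + 0.32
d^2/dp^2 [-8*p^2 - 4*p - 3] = -16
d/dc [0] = 0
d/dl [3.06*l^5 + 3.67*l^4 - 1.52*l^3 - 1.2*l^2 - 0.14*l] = 15.3*l^4 + 14.68*l^3 - 4.56*l^2 - 2.4*l - 0.14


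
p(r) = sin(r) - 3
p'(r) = cos(r)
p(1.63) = -2.00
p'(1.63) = -0.06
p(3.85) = -3.65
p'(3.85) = -0.76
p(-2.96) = -3.18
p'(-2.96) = -0.98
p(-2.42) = -3.66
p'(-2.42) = -0.75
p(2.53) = -2.43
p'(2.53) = -0.82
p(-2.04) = -3.89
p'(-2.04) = -0.45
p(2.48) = -2.39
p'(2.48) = -0.79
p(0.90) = -2.22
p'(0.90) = 0.62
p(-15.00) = -3.65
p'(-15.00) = -0.76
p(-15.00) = -3.65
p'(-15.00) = -0.76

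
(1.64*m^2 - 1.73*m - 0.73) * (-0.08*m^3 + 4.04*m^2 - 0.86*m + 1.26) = -0.1312*m^5 + 6.764*m^4 - 8.3412*m^3 + 0.605*m^2 - 1.552*m - 0.9198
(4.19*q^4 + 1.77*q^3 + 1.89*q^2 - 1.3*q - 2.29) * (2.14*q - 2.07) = 8.9666*q^5 - 4.8855*q^4 + 0.3807*q^3 - 6.6943*q^2 - 2.2096*q + 4.7403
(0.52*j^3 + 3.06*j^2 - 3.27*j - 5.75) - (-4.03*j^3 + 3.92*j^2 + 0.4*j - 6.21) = 4.55*j^3 - 0.86*j^2 - 3.67*j + 0.46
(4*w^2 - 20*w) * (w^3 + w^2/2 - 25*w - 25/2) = 4*w^5 - 18*w^4 - 110*w^3 + 450*w^2 + 250*w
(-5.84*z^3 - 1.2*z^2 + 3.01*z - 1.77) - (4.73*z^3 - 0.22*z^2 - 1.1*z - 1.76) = -10.57*z^3 - 0.98*z^2 + 4.11*z - 0.01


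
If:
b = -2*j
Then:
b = -2*j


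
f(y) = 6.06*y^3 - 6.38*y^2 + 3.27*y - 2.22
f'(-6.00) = 734.31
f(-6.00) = -1560.48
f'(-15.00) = 4285.17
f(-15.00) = -21939.27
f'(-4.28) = 390.91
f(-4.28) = -608.21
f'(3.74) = 209.84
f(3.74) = 237.79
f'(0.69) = 3.12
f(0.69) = -1.01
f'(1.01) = 8.93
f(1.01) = 0.82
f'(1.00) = 8.69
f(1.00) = 0.73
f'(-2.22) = 121.20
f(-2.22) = -107.23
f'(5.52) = 486.79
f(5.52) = 840.70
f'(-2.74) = 174.72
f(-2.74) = -183.74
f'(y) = 18.18*y^2 - 12.76*y + 3.27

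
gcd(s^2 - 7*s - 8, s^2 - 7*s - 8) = s^2 - 7*s - 8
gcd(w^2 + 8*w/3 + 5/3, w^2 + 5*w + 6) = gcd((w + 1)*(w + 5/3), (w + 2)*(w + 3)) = 1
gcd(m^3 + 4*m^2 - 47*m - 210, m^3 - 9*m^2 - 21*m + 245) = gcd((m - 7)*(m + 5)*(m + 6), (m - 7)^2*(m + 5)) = m^2 - 2*m - 35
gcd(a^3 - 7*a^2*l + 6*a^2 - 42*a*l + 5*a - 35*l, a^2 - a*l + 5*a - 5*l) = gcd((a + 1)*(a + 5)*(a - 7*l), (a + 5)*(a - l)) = a + 5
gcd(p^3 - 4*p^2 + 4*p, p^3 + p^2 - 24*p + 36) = p - 2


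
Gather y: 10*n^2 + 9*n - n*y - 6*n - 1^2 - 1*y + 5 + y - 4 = 10*n^2 - n*y + 3*n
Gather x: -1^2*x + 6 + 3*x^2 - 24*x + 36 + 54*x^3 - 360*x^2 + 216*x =54*x^3 - 357*x^2 + 191*x + 42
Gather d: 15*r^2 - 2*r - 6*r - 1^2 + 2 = 15*r^2 - 8*r + 1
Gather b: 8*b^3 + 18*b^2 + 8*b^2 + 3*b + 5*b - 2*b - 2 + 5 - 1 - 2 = 8*b^3 + 26*b^2 + 6*b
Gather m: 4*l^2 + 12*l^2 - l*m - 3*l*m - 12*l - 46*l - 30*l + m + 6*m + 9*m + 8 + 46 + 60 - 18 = 16*l^2 - 88*l + m*(16 - 4*l) + 96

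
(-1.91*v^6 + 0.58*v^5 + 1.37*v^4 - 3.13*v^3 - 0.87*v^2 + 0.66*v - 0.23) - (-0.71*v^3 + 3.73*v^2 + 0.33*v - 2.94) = -1.91*v^6 + 0.58*v^5 + 1.37*v^4 - 2.42*v^3 - 4.6*v^2 + 0.33*v + 2.71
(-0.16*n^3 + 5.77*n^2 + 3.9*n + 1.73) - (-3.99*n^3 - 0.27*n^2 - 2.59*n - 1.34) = 3.83*n^3 + 6.04*n^2 + 6.49*n + 3.07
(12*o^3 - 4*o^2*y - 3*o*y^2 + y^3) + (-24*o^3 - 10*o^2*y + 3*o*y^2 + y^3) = -12*o^3 - 14*o^2*y + 2*y^3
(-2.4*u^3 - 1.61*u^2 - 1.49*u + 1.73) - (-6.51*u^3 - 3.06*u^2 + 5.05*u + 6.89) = 4.11*u^3 + 1.45*u^2 - 6.54*u - 5.16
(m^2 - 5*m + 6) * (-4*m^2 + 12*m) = -4*m^4 + 32*m^3 - 84*m^2 + 72*m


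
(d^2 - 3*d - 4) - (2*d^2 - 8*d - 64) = -d^2 + 5*d + 60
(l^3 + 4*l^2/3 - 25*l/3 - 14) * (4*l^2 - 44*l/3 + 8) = 4*l^5 - 28*l^4/3 - 404*l^3/9 + 692*l^2/9 + 416*l/3 - 112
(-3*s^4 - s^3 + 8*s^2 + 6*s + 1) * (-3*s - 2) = 9*s^5 + 9*s^4 - 22*s^3 - 34*s^2 - 15*s - 2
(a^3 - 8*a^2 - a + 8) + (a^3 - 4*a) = 2*a^3 - 8*a^2 - 5*a + 8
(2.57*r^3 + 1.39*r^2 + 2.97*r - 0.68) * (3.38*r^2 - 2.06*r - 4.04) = 8.6866*r^5 - 0.596*r^4 - 3.2076*r^3 - 14.0322*r^2 - 10.598*r + 2.7472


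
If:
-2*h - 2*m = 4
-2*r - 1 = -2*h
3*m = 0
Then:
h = -2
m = 0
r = -5/2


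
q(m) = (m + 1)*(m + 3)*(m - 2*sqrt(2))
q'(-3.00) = 11.66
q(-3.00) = 0.00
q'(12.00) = 451.80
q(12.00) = 1788.46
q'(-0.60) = -8.64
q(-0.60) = -3.29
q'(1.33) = 0.11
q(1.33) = -15.12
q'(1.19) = -1.28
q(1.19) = -15.03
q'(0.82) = -4.38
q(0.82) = -13.96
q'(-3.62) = 22.52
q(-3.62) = -10.47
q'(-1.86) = -2.29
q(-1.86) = 4.60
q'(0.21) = -7.69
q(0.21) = -10.17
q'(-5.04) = 56.08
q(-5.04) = -64.85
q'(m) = (m + 1)*(m + 3) + (m + 1)*(m - 2*sqrt(2)) + (m + 3)*(m - 2*sqrt(2)) = 3*m^2 - 4*sqrt(2)*m + 8*m - 8*sqrt(2) + 3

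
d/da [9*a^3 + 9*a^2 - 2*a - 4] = 27*a^2 + 18*a - 2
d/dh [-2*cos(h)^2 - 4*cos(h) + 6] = 4*(cos(h) + 1)*sin(h)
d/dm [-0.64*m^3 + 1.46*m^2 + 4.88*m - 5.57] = -1.92*m^2 + 2.92*m + 4.88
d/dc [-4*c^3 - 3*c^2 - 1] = 6*c*(-2*c - 1)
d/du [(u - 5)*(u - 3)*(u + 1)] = 3*u^2 - 14*u + 7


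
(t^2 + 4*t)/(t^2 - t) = (t + 4)/(t - 1)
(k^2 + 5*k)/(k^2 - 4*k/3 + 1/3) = 3*k*(k + 5)/(3*k^2 - 4*k + 1)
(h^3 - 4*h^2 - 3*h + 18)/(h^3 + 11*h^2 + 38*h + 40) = (h^2 - 6*h + 9)/(h^2 + 9*h + 20)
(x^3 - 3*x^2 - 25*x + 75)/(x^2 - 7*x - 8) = (-x^3 + 3*x^2 + 25*x - 75)/(-x^2 + 7*x + 8)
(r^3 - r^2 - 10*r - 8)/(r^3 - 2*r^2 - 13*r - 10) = (r - 4)/(r - 5)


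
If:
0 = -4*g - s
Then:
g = -s/4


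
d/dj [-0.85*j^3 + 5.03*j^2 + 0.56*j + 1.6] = -2.55*j^2 + 10.06*j + 0.56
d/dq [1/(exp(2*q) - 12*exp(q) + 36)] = 2*(6 - exp(q))*exp(q)/(exp(2*q) - 12*exp(q) + 36)^2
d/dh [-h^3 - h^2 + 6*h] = -3*h^2 - 2*h + 6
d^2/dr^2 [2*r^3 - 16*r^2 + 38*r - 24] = 12*r - 32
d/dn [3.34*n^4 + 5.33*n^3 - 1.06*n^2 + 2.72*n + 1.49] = 13.36*n^3 + 15.99*n^2 - 2.12*n + 2.72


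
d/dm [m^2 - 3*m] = 2*m - 3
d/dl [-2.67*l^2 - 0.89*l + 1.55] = -5.34*l - 0.89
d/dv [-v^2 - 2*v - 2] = -2*v - 2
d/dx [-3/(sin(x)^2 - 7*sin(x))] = 3*(2*sin(x) - 7)*cos(x)/((sin(x) - 7)^2*sin(x)^2)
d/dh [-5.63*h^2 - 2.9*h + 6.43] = -11.26*h - 2.9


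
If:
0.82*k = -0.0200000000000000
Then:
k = -0.02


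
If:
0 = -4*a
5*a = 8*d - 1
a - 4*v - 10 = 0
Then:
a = 0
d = 1/8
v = -5/2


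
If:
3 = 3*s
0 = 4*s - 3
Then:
No Solution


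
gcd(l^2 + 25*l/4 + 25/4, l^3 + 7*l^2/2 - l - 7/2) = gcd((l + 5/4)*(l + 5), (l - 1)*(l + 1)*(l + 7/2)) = 1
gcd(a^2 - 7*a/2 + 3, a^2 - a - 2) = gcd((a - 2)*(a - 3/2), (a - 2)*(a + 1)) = a - 2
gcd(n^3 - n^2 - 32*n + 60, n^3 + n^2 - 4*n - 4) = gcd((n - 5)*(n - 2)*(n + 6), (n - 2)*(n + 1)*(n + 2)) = n - 2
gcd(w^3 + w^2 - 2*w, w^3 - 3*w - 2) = 1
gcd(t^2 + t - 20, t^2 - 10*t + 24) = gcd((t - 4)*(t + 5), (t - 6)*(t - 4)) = t - 4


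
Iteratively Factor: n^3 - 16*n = (n)*(n^2 - 16) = n*(n - 4)*(n + 4)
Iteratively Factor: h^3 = (h)*(h^2) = h^2*(h)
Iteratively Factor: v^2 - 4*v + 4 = (v - 2)*(v - 2)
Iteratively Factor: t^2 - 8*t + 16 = (t - 4)*(t - 4)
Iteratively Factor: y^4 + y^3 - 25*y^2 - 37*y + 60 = (y - 1)*(y^3 + 2*y^2 - 23*y - 60) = (y - 1)*(y + 3)*(y^2 - y - 20) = (y - 1)*(y + 3)*(y + 4)*(y - 5)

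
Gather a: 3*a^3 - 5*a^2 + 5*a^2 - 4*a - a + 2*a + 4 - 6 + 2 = 3*a^3 - 3*a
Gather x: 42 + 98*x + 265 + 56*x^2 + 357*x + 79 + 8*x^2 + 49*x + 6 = 64*x^2 + 504*x + 392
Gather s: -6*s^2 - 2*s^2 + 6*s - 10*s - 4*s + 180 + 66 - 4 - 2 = -8*s^2 - 8*s + 240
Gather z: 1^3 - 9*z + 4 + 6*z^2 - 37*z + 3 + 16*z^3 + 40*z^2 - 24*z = 16*z^3 + 46*z^2 - 70*z + 8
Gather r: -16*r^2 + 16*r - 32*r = -16*r^2 - 16*r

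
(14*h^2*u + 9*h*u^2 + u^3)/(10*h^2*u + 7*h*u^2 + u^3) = (7*h + u)/(5*h + u)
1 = 1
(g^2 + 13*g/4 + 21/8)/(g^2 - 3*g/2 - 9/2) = (g + 7/4)/(g - 3)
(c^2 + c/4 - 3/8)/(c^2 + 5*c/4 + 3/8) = (2*c - 1)/(2*c + 1)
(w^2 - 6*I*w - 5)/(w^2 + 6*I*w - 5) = (w^2 - 6*I*w - 5)/(w^2 + 6*I*w - 5)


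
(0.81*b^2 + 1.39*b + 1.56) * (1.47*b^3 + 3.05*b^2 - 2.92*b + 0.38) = 1.1907*b^5 + 4.5138*b^4 + 4.1675*b^3 + 1.007*b^2 - 4.027*b + 0.5928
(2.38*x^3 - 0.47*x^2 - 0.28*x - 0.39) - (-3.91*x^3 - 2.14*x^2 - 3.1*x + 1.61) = 6.29*x^3 + 1.67*x^2 + 2.82*x - 2.0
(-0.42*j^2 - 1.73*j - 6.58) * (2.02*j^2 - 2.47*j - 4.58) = -0.8484*j^4 - 2.4572*j^3 - 7.0949*j^2 + 24.176*j + 30.1364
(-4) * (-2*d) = 8*d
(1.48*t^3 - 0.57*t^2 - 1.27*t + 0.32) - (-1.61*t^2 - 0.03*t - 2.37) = 1.48*t^3 + 1.04*t^2 - 1.24*t + 2.69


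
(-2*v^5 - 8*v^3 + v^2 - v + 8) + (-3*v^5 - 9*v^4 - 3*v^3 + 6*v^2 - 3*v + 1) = -5*v^5 - 9*v^4 - 11*v^3 + 7*v^2 - 4*v + 9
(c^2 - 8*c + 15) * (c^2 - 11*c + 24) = c^4 - 19*c^3 + 127*c^2 - 357*c + 360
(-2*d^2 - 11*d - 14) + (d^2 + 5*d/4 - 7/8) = -d^2 - 39*d/4 - 119/8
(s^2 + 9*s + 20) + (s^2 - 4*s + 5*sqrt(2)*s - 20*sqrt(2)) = 2*s^2 + 5*s + 5*sqrt(2)*s - 20*sqrt(2) + 20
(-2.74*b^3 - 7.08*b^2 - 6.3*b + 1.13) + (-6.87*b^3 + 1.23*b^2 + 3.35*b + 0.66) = -9.61*b^3 - 5.85*b^2 - 2.95*b + 1.79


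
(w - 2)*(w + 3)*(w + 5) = w^3 + 6*w^2 - w - 30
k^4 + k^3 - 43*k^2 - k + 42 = (k - 6)*(k - 1)*(k + 1)*(k + 7)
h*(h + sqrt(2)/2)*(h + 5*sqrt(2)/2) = h^3 + 3*sqrt(2)*h^2 + 5*h/2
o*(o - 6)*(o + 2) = o^3 - 4*o^2 - 12*o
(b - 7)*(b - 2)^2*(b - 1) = b^4 - 12*b^3 + 43*b^2 - 60*b + 28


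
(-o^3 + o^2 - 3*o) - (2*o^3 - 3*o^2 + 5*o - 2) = -3*o^3 + 4*o^2 - 8*o + 2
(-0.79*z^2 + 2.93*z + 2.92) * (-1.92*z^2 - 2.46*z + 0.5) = 1.5168*z^4 - 3.6822*z^3 - 13.2092*z^2 - 5.7182*z + 1.46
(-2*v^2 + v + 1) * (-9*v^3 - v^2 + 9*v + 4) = 18*v^5 - 7*v^4 - 28*v^3 + 13*v + 4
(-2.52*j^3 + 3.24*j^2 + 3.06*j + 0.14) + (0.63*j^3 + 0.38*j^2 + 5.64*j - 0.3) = -1.89*j^3 + 3.62*j^2 + 8.7*j - 0.16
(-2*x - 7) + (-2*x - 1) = -4*x - 8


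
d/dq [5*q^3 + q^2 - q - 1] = 15*q^2 + 2*q - 1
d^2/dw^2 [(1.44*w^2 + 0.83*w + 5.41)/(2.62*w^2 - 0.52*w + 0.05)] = (15.318616*w^3 + 221.686584*w^2 - 44.875884*w + 1.558668)/(17.984728*w^6 - 10.708464*w^5 + 3.155004*w^4 - 0.549328*w^3 + 0.06021*w^2 - 0.0039*w + 0.000125)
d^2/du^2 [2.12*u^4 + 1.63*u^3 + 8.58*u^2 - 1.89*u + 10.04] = 25.44*u^2 + 9.78*u + 17.16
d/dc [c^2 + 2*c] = 2*c + 2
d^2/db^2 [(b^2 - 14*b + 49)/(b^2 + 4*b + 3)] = 4*(-9*b^3 + 69*b^2 + 357*b + 407)/(b^6 + 12*b^5 + 57*b^4 + 136*b^3 + 171*b^2 + 108*b + 27)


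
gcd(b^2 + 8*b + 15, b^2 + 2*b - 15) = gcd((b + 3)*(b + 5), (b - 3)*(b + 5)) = b + 5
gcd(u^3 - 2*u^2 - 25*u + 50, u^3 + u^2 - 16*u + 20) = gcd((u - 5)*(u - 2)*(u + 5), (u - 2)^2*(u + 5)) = u^2 + 3*u - 10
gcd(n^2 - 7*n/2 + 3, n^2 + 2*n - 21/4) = n - 3/2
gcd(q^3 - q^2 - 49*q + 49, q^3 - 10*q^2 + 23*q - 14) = q^2 - 8*q + 7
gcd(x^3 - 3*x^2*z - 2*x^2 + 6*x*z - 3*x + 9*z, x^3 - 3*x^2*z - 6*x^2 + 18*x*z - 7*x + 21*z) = x^2 - 3*x*z + x - 3*z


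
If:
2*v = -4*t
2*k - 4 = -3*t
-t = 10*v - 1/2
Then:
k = 155/76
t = -1/38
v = 1/19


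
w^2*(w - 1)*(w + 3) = w^4 + 2*w^3 - 3*w^2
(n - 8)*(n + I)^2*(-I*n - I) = -I*n^4 + 2*n^3 + 7*I*n^3 - 14*n^2 + 9*I*n^2 - 16*n - 7*I*n - 8*I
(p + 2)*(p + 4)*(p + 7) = p^3 + 13*p^2 + 50*p + 56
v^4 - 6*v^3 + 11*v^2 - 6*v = v*(v - 3)*(v - 2)*(v - 1)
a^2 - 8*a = a*(a - 8)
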